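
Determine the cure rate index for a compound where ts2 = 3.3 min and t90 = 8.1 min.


CRI = 100 / (t90 - ts2)
= 100 / (8.1 - 3.3)
= 100 / 4.8
= 20.83 min^-1

20.83 min^-1


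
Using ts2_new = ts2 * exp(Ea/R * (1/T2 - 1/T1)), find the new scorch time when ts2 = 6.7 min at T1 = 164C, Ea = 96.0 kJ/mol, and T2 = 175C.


Convert temperatures: T1 = 164 + 273.15 = 437.15 K, T2 = 175 + 273.15 = 448.15 K
ts2_new = 6.7 * exp(96000 / 8.314 * (1/448.15 - 1/437.15))
1/T2 - 1/T1 = -5.6149e-05
ts2_new = 3.5 min

3.5 min


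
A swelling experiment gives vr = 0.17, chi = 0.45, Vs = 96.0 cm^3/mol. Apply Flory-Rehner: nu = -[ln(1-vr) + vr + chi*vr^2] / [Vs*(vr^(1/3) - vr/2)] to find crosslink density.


ln(1 - vr) = ln(1 - 0.17) = -0.1863
Numerator = -((-0.1863) + 0.17 + 0.45 * 0.17^2) = 0.0033
Denominator = 96.0 * (0.17^(1/3) - 0.17/2) = 45.0207
nu = 0.0033 / 45.0207 = 7.3846e-05 mol/cm^3

7.3846e-05 mol/cm^3


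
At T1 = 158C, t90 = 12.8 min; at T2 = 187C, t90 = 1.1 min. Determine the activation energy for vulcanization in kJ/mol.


T1 = 431.15 K, T2 = 460.15 K
1/T1 - 1/T2 = 1.4617e-04
ln(t1/t2) = ln(12.8/1.1) = 2.4541
Ea = 8.314 * 2.4541 / 1.4617e-04 = 139584.8508 J/mol
Ea = 139.58 kJ/mol

139.58 kJ/mol


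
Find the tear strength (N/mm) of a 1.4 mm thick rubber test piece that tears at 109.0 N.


Tear strength = force / thickness
= 109.0 / 1.4
= 77.86 N/mm

77.86 N/mm


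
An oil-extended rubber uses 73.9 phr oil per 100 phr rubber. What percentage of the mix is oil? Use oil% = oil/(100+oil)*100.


Oil % = oil / (100 + oil) * 100
= 73.9 / (100 + 73.9) * 100
= 73.9 / 173.9 * 100
= 42.5%

42.5%


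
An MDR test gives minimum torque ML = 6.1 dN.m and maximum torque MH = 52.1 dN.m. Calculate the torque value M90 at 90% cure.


M90 = ML + 0.9 * (MH - ML)
M90 = 6.1 + 0.9 * (52.1 - 6.1)
M90 = 6.1 + 0.9 * 46.0
M90 = 47.5 dN.m

47.5 dN.m


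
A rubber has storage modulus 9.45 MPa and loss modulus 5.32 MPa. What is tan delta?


tan delta = E'' / E'
= 5.32 / 9.45
= 0.563

tan delta = 0.563


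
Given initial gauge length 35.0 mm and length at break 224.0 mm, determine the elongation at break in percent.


Elongation = (Lf - L0) / L0 * 100
= (224.0 - 35.0) / 35.0 * 100
= 189.0 / 35.0 * 100
= 540.0%

540.0%


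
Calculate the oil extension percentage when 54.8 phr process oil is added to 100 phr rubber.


Oil % = oil / (100 + oil) * 100
= 54.8 / (100 + 54.8) * 100
= 54.8 / 154.8 * 100
= 35.4%

35.4%


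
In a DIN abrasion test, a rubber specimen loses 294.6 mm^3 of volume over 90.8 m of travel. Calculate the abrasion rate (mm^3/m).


Rate = volume_loss / distance
= 294.6 / 90.8
= 3.244 mm^3/m

3.244 mm^3/m


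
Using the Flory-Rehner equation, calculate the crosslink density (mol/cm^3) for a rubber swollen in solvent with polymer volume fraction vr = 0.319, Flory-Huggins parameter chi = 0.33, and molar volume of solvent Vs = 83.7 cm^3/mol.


ln(1 - vr) = ln(1 - 0.319) = -0.3842
Numerator = -((-0.3842) + 0.319 + 0.33 * 0.319^2) = 0.0316
Denominator = 83.7 * (0.319^(1/3) - 0.319/2) = 43.8401
nu = 0.0316 / 43.8401 = 7.2107e-04 mol/cm^3

7.2107e-04 mol/cm^3


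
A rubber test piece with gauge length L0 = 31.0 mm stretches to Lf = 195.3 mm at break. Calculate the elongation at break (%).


Elongation = (Lf - L0) / L0 * 100
= (195.3 - 31.0) / 31.0 * 100
= 164.3 / 31.0 * 100
= 530.0%

530.0%


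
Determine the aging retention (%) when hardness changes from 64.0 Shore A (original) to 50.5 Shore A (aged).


Retention = aged / original * 100
= 50.5 / 64.0 * 100
= 78.9%

78.9%


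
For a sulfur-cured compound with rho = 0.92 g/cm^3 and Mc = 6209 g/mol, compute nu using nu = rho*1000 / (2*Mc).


nu = rho * 1000 / (2 * Mc)
nu = 0.92 * 1000 / (2 * 6209)
nu = 920.0 / 12418
nu = 0.0741 mol/L

0.0741 mol/L


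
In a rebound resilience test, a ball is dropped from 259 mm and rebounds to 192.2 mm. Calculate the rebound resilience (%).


Resilience = h_rebound / h_drop * 100
= 192.2 / 259 * 100
= 74.2%

74.2%


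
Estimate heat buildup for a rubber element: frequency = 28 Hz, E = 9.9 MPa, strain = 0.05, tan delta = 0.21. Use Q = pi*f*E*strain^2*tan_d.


Q = pi * f * E * strain^2 * tan_d
= pi * 28 * 9.9 * 0.05^2 * 0.21
= pi * 28 * 9.9 * 0.0025 * 0.21
= 0.4572

Q = 0.4572


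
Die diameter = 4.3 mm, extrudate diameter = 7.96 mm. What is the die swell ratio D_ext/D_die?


Die swell ratio = D_extrudate / D_die
= 7.96 / 4.3
= 1.851

Die swell = 1.851


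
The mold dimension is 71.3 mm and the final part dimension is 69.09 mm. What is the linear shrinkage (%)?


Shrinkage = (mold - part) / mold * 100
= (71.3 - 69.09) / 71.3 * 100
= 2.21 / 71.3 * 100
= 3.1%

3.1%


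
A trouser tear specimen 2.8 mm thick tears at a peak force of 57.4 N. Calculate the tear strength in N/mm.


Tear strength = force / thickness
= 57.4 / 2.8
= 20.5 N/mm

20.5 N/mm


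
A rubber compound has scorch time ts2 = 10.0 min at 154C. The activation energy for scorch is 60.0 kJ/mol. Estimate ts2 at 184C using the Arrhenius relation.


Convert temperatures: T1 = 154 + 273.15 = 427.15 K, T2 = 184 + 273.15 = 457.15 K
ts2_new = 10.0 * exp(60000 / 8.314 * (1/457.15 - 1/427.15))
1/T2 - 1/T1 = -1.5363e-04
ts2_new = 3.3 min

3.3 min


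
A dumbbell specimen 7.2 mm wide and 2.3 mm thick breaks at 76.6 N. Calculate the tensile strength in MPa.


Area = width * thickness = 7.2 * 2.3 = 16.56 mm^2
TS = force / area = 76.6 / 16.56 = 4.63 MPa

4.63 MPa


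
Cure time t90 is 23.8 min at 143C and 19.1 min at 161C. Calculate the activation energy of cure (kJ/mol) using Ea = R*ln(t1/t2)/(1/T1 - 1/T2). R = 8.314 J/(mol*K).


T1 = 416.15 K, T2 = 434.15 K
1/T1 - 1/T2 = 9.9628e-05
ln(t1/t2) = ln(23.8/19.1) = 0.2200
Ea = 8.314 * 0.2200 / 9.9628e-05 = 18358.8073 J/mol
Ea = 18.36 kJ/mol

18.36 kJ/mol


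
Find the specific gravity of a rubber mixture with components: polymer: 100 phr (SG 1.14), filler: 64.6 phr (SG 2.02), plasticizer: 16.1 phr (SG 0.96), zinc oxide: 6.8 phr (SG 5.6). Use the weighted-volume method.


Sum of weights = 187.5
Volume contributions:
  polymer: 100/1.14 = 87.7193
  filler: 64.6/2.02 = 31.9802
  plasticizer: 16.1/0.96 = 16.7708
  zinc oxide: 6.8/5.6 = 1.2143
Sum of volumes = 137.6846
SG = 187.5 / 137.6846 = 1.362

SG = 1.362


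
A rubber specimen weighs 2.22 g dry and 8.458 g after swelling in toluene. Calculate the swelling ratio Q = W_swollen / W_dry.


Q = W_swollen / W_dry
Q = 8.458 / 2.22
Q = 3.81

Q = 3.81


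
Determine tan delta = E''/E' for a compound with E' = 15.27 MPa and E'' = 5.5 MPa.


tan delta = E'' / E'
= 5.5 / 15.27
= 0.3602

tan delta = 0.3602


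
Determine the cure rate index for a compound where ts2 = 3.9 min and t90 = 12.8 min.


CRI = 100 / (t90 - ts2)
= 100 / (12.8 - 3.9)
= 100 / 8.9
= 11.24 min^-1

11.24 min^-1


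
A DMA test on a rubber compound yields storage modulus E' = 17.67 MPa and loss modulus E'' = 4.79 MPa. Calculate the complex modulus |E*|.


|E*| = sqrt(E'^2 + E''^2)
= sqrt(17.67^2 + 4.79^2)
= sqrt(312.2289 + 22.9441)
= 18.308 MPa

18.308 MPa


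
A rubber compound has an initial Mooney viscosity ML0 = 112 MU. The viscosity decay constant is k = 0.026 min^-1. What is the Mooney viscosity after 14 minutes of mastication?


ML = ML0 * exp(-k * t)
ML = 112 * exp(-0.026 * 14)
ML = 112 * 0.6949
ML = 77.83 MU

77.83 MU


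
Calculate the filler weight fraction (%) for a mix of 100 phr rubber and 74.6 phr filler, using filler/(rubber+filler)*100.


Filler % = filler / (rubber + filler) * 100
= 74.6 / (100 + 74.6) * 100
= 74.6 / 174.6 * 100
= 42.73%

42.73%


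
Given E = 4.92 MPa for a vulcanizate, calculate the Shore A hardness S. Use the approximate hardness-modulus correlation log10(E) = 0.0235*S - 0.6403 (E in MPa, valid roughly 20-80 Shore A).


log10(E) = 0.0235*S - 0.6403  =>  S = (log10(E) + 0.6403) / 0.0235
log10(4.92) = 0.691965
S = (0.691965 + 0.6403) / 0.0235 = 1.332265 / 0.0235
S = 56.7

Shore A = 56.7


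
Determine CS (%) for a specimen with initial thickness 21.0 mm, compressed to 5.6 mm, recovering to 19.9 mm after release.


CS = (t0 - recovered) / (t0 - ts) * 100
= (21.0 - 19.9) / (21.0 - 5.6) * 100
= 1.1 / 15.4 * 100
= 7.1%

7.1%


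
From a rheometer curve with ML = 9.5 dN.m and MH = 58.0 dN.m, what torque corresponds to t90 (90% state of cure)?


M90 = ML + 0.9 * (MH - ML)
M90 = 9.5 + 0.9 * (58.0 - 9.5)
M90 = 9.5 + 0.9 * 48.5
M90 = 53.15 dN.m

53.15 dN.m


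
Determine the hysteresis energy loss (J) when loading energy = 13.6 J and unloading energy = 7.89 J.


Hysteresis loss = loading - unloading
= 13.6 - 7.89
= 5.71 J

5.71 J


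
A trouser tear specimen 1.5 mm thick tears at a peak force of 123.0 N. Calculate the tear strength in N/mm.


Tear strength = force / thickness
= 123.0 / 1.5
= 82.0 N/mm

82.0 N/mm


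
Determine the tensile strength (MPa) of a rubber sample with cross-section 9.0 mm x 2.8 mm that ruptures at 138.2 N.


Area = width * thickness = 9.0 * 2.8 = 25.2 mm^2
TS = force / area = 138.2 / 25.2 = 5.48 MPa

5.48 MPa


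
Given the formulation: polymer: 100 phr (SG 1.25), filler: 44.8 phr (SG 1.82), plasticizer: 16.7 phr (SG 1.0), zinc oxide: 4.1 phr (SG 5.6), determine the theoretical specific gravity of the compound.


Sum of weights = 165.6
Volume contributions:
  polymer: 100/1.25 = 80.0000
  filler: 44.8/1.82 = 24.6154
  plasticizer: 16.7/1.0 = 16.7000
  zinc oxide: 4.1/5.6 = 0.7321
Sum of volumes = 122.0475
SG = 165.6 / 122.0475 = 1.357

SG = 1.357


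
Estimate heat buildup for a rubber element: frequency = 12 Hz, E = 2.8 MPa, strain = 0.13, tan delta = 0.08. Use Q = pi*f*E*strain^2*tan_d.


Q = pi * f * E * strain^2 * tan_d
= pi * 12 * 2.8 * 0.13^2 * 0.08
= pi * 12 * 2.8 * 0.0169 * 0.08
= 0.1427

Q = 0.1427


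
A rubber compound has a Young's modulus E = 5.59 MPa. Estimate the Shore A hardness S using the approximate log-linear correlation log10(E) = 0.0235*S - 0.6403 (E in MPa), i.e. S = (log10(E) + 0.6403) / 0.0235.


log10(E) = 0.0235*S - 0.6403  =>  S = (log10(E) + 0.6403) / 0.0235
log10(5.59) = 0.747412
S = (0.747412 + 0.6403) / 0.0235 = 1.387712 / 0.0235
S = 59.1

Shore A = 59.1


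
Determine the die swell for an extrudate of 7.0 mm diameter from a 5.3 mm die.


Die swell ratio = D_extrudate / D_die
= 7.0 / 5.3
= 1.321

Die swell = 1.321


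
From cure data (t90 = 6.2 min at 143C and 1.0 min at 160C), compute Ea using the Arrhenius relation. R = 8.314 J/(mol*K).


T1 = 416.15 K, T2 = 433.15 K
1/T1 - 1/T2 = 9.4311e-05
ln(t1/t2) = ln(6.2/1.0) = 1.8245
Ea = 8.314 * 1.8245 / 9.4311e-05 = 160844.0194 J/mol
Ea = 160.84 kJ/mol

160.84 kJ/mol


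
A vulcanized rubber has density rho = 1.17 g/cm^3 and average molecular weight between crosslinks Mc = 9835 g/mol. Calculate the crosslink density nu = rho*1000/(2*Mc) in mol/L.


nu = rho * 1000 / (2 * Mc)
nu = 1.17 * 1000 / (2 * 9835)
nu = 1170.0 / 19670
nu = 0.0595 mol/L

0.0595 mol/L


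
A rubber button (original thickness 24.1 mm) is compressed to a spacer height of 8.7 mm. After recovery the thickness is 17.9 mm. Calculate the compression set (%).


CS = (t0 - recovered) / (t0 - ts) * 100
= (24.1 - 17.9) / (24.1 - 8.7) * 100
= 6.2 / 15.4 * 100
= 40.3%

40.3%


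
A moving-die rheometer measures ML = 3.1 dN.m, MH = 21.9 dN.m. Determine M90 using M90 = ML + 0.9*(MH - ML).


M90 = ML + 0.9 * (MH - ML)
M90 = 3.1 + 0.9 * (21.9 - 3.1)
M90 = 3.1 + 0.9 * 18.8
M90 = 20.02 dN.m

20.02 dN.m


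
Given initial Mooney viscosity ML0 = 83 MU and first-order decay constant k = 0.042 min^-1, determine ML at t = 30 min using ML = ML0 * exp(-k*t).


ML = ML0 * exp(-k * t)
ML = 83 * exp(-0.042 * 30)
ML = 83 * 0.2837
ML = 23.54 MU

23.54 MU


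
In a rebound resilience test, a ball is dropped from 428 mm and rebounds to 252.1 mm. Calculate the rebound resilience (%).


Resilience = h_rebound / h_drop * 100
= 252.1 / 428 * 100
= 58.9%

58.9%


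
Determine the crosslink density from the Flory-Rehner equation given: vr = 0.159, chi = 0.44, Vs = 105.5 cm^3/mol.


ln(1 - vr) = ln(1 - 0.159) = -0.1732
Numerator = -((-0.1732) + 0.159 + 0.44 * 0.159^2) = 0.0030
Denominator = 105.5 * (0.159^(1/3) - 0.159/2) = 48.7674
nu = 0.0030 / 48.7674 = 6.2336e-05 mol/cm^3

6.2336e-05 mol/cm^3


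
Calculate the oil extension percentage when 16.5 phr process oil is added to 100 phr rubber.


Oil % = oil / (100 + oil) * 100
= 16.5 / (100 + 16.5) * 100
= 16.5 / 116.5 * 100
= 14.16%

14.16%


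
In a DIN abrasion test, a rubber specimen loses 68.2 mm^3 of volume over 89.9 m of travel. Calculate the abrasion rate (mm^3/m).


Rate = volume_loss / distance
= 68.2 / 89.9
= 0.759 mm^3/m

0.759 mm^3/m


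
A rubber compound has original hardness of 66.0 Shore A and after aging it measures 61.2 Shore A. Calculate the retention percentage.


Retention = aged / original * 100
= 61.2 / 66.0 * 100
= 92.7%

92.7%


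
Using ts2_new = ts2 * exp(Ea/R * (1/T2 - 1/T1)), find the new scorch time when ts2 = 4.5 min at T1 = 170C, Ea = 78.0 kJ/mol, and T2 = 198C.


Convert temperatures: T1 = 170 + 273.15 = 443.15 K, T2 = 198 + 273.15 = 471.15 K
ts2_new = 4.5 * exp(78000 / 8.314 * (1/471.15 - 1/443.15))
1/T2 - 1/T1 = -1.3411e-04
ts2_new = 1.28 min

1.28 min


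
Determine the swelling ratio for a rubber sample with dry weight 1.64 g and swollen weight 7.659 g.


Q = W_swollen / W_dry
Q = 7.659 / 1.64
Q = 4.67

Q = 4.67


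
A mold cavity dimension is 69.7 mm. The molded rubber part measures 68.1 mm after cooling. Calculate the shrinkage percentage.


Shrinkage = (mold - part) / mold * 100
= (69.7 - 68.1) / 69.7 * 100
= 1.6 / 69.7 * 100
= 2.3%

2.3%


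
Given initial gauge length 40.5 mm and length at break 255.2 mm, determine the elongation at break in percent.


Elongation = (Lf - L0) / L0 * 100
= (255.2 - 40.5) / 40.5 * 100
= 214.7 / 40.5 * 100
= 530.1%

530.1%


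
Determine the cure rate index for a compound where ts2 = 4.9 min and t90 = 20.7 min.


CRI = 100 / (t90 - ts2)
= 100 / (20.7 - 4.9)
= 100 / 15.8
= 6.33 min^-1

6.33 min^-1


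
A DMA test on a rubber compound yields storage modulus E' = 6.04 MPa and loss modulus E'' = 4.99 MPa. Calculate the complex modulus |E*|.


|E*| = sqrt(E'^2 + E''^2)
= sqrt(6.04^2 + 4.99^2)
= sqrt(36.4816 + 24.9001)
= 7.835 MPa

7.835 MPa


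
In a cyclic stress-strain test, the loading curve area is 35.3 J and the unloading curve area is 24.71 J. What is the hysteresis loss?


Hysteresis loss = loading - unloading
= 35.3 - 24.71
= 10.59 J

10.59 J


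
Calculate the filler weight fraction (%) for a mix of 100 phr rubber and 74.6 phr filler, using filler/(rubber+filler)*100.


Filler % = filler / (rubber + filler) * 100
= 74.6 / (100 + 74.6) * 100
= 74.6 / 174.6 * 100
= 42.73%

42.73%


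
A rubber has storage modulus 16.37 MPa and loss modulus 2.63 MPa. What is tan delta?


tan delta = E'' / E'
= 2.63 / 16.37
= 0.1607

tan delta = 0.1607


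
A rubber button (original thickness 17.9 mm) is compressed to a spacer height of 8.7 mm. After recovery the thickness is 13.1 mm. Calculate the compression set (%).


CS = (t0 - recovered) / (t0 - ts) * 100
= (17.9 - 13.1) / (17.9 - 8.7) * 100
= 4.8 / 9.2 * 100
= 52.2%

52.2%


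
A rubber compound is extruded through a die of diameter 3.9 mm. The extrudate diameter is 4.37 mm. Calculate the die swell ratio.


Die swell ratio = D_extrudate / D_die
= 4.37 / 3.9
= 1.121

Die swell = 1.121


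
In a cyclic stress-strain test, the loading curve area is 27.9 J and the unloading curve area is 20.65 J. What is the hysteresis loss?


Hysteresis loss = loading - unloading
= 27.9 - 20.65
= 7.25 J

7.25 J


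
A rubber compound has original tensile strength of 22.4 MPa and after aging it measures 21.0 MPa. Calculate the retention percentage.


Retention = aged / original * 100
= 21.0 / 22.4 * 100
= 93.8%

93.8%


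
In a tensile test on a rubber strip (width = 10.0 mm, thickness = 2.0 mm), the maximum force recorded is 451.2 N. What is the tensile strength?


Area = width * thickness = 10.0 * 2.0 = 20.0 mm^2
TS = force / area = 451.2 / 20.0 = 22.56 MPa

22.56 MPa


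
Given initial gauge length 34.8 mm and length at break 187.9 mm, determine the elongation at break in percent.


Elongation = (Lf - L0) / L0 * 100
= (187.9 - 34.8) / 34.8 * 100
= 153.1 / 34.8 * 100
= 439.9%

439.9%


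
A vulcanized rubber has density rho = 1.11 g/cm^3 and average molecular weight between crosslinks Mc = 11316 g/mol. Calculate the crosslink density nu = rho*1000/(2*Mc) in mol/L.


nu = rho * 1000 / (2 * Mc)
nu = 1.11 * 1000 / (2 * 11316)
nu = 1110.0 / 22632
nu = 0.0490 mol/L

0.0490 mol/L


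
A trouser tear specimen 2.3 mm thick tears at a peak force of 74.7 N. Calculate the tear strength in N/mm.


Tear strength = force / thickness
= 74.7 / 2.3
= 32.48 N/mm

32.48 N/mm


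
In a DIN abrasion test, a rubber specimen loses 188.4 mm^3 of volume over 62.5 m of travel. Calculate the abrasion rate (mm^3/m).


Rate = volume_loss / distance
= 188.4 / 62.5
= 3.014 mm^3/m

3.014 mm^3/m


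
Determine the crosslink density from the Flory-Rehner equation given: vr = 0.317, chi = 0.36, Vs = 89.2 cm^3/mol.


ln(1 - vr) = ln(1 - 0.317) = -0.3813
Numerator = -((-0.3813) + 0.317 + 0.36 * 0.317^2) = 0.0281
Denominator = 89.2 * (0.317^(1/3) - 0.317/2) = 46.6825
nu = 0.0281 / 46.6825 = 6.0160e-04 mol/cm^3

6.0160e-04 mol/cm^3


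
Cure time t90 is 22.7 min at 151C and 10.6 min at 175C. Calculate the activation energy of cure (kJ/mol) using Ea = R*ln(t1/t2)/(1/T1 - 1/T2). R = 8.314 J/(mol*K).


T1 = 424.15 K, T2 = 448.15 K
1/T1 - 1/T2 = 1.2626e-04
ln(t1/t2) = ln(22.7/10.6) = 0.7615
Ea = 8.314 * 0.7615 / 1.2626e-04 = 50143.8630 J/mol
Ea = 50.14 kJ/mol

50.14 kJ/mol


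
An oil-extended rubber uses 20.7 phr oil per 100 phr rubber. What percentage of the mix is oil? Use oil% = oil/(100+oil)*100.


Oil % = oil / (100 + oil) * 100
= 20.7 / (100 + 20.7) * 100
= 20.7 / 120.7 * 100
= 17.15%

17.15%


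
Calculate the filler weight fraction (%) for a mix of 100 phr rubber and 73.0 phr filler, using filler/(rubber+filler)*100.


Filler % = filler / (rubber + filler) * 100
= 73.0 / (100 + 73.0) * 100
= 73.0 / 173.0 * 100
= 42.2%

42.2%


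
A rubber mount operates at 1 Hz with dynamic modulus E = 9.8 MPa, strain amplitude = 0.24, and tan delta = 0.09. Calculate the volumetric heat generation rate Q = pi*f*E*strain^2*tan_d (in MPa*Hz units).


Q = pi * f * E * strain^2 * tan_d
= pi * 1 * 9.8 * 0.24^2 * 0.09
= pi * 1 * 9.8 * 0.0576 * 0.09
= 0.1596

Q = 0.1596


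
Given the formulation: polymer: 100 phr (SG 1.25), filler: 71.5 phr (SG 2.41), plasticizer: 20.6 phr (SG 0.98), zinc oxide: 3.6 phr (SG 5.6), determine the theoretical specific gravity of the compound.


Sum of weights = 195.7
Volume contributions:
  polymer: 100/1.25 = 80.0000
  filler: 71.5/2.41 = 29.6680
  plasticizer: 20.6/0.98 = 21.0204
  zinc oxide: 3.6/5.6 = 0.6429
Sum of volumes = 131.3313
SG = 195.7 / 131.3313 = 1.49

SG = 1.49


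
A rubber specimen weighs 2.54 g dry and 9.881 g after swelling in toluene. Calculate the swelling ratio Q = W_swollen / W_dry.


Q = W_swollen / W_dry
Q = 9.881 / 2.54
Q = 3.89

Q = 3.89


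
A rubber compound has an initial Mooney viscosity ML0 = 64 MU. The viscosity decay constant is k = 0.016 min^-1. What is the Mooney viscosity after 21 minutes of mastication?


ML = ML0 * exp(-k * t)
ML = 64 * exp(-0.016 * 21)
ML = 64 * 0.7146
ML = 45.74 MU

45.74 MU


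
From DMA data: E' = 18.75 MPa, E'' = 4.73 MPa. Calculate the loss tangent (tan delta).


tan delta = E'' / E'
= 4.73 / 18.75
= 0.2523

tan delta = 0.2523


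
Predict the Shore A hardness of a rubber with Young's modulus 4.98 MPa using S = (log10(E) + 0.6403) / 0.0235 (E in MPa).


log10(E) = 0.0235*S - 0.6403  =>  S = (log10(E) + 0.6403) / 0.0235
log10(4.98) = 0.697229
S = (0.697229 + 0.6403) / 0.0235 = 1.337529 / 0.0235
S = 56.9

Shore A = 56.9


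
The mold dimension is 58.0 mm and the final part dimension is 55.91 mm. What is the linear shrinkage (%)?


Shrinkage = (mold - part) / mold * 100
= (58.0 - 55.91) / 58.0 * 100
= 2.09 / 58.0 * 100
= 3.6%

3.6%


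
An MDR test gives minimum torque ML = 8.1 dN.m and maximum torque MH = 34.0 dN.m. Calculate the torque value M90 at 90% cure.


M90 = ML + 0.9 * (MH - ML)
M90 = 8.1 + 0.9 * (34.0 - 8.1)
M90 = 8.1 + 0.9 * 25.9
M90 = 31.41 dN.m

31.41 dN.m


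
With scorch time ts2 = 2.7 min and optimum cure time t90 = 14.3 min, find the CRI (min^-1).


CRI = 100 / (t90 - ts2)
= 100 / (14.3 - 2.7)
= 100 / 11.6
= 8.62 min^-1

8.62 min^-1


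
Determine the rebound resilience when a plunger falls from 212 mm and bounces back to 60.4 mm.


Resilience = h_rebound / h_drop * 100
= 60.4 / 212 * 100
= 28.5%

28.5%


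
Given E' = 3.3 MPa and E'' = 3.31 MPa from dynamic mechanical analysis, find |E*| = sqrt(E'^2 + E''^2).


|E*| = sqrt(E'^2 + E''^2)
= sqrt(3.3^2 + 3.31^2)
= sqrt(10.8900 + 10.9561)
= 4.674 MPa

4.674 MPa


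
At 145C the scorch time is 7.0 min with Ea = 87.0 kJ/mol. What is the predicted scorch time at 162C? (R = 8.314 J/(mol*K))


Convert temperatures: T1 = 145 + 273.15 = 418.15 K, T2 = 162 + 273.15 = 435.15 K
ts2_new = 7.0 * exp(87000 / 8.314 * (1/435.15 - 1/418.15))
1/T2 - 1/T1 = -9.3428e-05
ts2_new = 2.63 min

2.63 min


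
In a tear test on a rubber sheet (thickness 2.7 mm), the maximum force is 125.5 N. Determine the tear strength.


Tear strength = force / thickness
= 125.5 / 2.7
= 46.48 N/mm

46.48 N/mm


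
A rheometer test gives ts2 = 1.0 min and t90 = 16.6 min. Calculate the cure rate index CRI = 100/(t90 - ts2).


CRI = 100 / (t90 - ts2)
= 100 / (16.6 - 1.0)
= 100 / 15.6
= 6.41 min^-1

6.41 min^-1


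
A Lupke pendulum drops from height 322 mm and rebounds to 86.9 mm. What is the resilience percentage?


Resilience = h_rebound / h_drop * 100
= 86.9 / 322 * 100
= 27.0%

27.0%


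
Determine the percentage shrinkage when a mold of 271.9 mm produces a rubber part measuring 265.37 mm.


Shrinkage = (mold - part) / mold * 100
= (271.9 - 265.37) / 271.9 * 100
= 6.53 / 271.9 * 100
= 2.4%

2.4%


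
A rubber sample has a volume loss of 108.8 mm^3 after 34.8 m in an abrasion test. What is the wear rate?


Rate = volume_loss / distance
= 108.8 / 34.8
= 3.126 mm^3/m

3.126 mm^3/m


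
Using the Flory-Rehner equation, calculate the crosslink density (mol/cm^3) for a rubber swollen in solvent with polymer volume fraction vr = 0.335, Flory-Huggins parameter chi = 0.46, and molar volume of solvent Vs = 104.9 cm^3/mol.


ln(1 - vr) = ln(1 - 0.335) = -0.4080
Numerator = -((-0.4080) + 0.335 + 0.46 * 0.335^2) = 0.0213
Denominator = 104.9 * (0.335^(1/3) - 0.335/2) = 55.2839
nu = 0.0213 / 55.2839 = 3.8609e-04 mol/cm^3

3.8609e-04 mol/cm^3


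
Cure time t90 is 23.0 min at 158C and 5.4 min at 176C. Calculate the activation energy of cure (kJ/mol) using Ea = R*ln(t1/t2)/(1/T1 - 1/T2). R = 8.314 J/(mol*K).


T1 = 431.15 K, T2 = 449.15 K
1/T1 - 1/T2 = 9.2951e-05
ln(t1/t2) = ln(23.0/5.4) = 1.4491
Ea = 8.314 * 1.4491 / 9.2951e-05 = 129614.6962 J/mol
Ea = 129.61 kJ/mol

129.61 kJ/mol


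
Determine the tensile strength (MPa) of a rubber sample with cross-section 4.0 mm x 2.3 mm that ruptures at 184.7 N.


Area = width * thickness = 4.0 * 2.3 = 9.2 mm^2
TS = force / area = 184.7 / 9.2 = 20.08 MPa

20.08 MPa


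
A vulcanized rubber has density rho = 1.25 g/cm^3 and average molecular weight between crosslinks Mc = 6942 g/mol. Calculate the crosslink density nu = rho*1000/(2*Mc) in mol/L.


nu = rho * 1000 / (2 * Mc)
nu = 1.25 * 1000 / (2 * 6942)
nu = 1250.0 / 13884
nu = 0.0900 mol/L

0.0900 mol/L


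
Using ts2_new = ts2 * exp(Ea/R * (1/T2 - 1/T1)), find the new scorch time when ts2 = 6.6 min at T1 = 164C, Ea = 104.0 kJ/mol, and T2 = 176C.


Convert temperatures: T1 = 164 + 273.15 = 437.15 K, T2 = 176 + 273.15 = 449.15 K
ts2_new = 6.6 * exp(104000 / 8.314 * (1/449.15 - 1/437.15))
1/T2 - 1/T1 = -6.1117e-05
ts2_new = 3.07 min

3.07 min


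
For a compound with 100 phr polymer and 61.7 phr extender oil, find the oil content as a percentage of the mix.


Oil % = oil / (100 + oil) * 100
= 61.7 / (100 + 61.7) * 100
= 61.7 / 161.7 * 100
= 38.16%

38.16%


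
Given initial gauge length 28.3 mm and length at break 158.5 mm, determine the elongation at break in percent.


Elongation = (Lf - L0) / L0 * 100
= (158.5 - 28.3) / 28.3 * 100
= 130.2 / 28.3 * 100
= 460.1%

460.1%


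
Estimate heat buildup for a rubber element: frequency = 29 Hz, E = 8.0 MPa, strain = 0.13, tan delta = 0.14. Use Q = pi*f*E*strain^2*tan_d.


Q = pi * f * E * strain^2 * tan_d
= pi * 29 * 8.0 * 0.13^2 * 0.14
= pi * 29 * 8.0 * 0.0169 * 0.14
= 1.7245

Q = 1.7245


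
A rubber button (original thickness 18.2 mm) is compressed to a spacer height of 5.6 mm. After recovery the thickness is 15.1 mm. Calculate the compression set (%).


CS = (t0 - recovered) / (t0 - ts) * 100
= (18.2 - 15.1) / (18.2 - 5.6) * 100
= 3.1 / 12.6 * 100
= 24.6%

24.6%


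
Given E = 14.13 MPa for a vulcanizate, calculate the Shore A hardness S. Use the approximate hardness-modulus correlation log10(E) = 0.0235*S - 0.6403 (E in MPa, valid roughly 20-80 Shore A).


log10(E) = 0.0235*S - 0.6403  =>  S = (log10(E) + 0.6403) / 0.0235
log10(14.13) = 1.150142
S = (1.150142 + 0.6403) / 0.0235 = 1.790442 / 0.0235
S = 76.2

Shore A = 76.2


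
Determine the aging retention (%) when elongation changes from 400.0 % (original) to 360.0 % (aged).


Retention = aged / original * 100
= 360.0 / 400.0 * 100
= 90.0%

90.0%


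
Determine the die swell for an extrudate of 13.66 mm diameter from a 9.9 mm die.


Die swell ratio = D_extrudate / D_die
= 13.66 / 9.9
= 1.38

Die swell = 1.38


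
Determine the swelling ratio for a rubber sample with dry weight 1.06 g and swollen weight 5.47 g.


Q = W_swollen / W_dry
Q = 5.47 / 1.06
Q = 5.16

Q = 5.16


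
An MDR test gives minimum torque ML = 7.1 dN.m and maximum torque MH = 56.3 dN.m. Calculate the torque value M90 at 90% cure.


M90 = ML + 0.9 * (MH - ML)
M90 = 7.1 + 0.9 * (56.3 - 7.1)
M90 = 7.1 + 0.9 * 49.2
M90 = 51.38 dN.m

51.38 dN.m


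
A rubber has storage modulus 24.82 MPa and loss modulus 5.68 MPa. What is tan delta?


tan delta = E'' / E'
= 5.68 / 24.82
= 0.2288

tan delta = 0.2288


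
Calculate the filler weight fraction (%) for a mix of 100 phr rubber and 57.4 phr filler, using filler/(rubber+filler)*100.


Filler % = filler / (rubber + filler) * 100
= 57.4 / (100 + 57.4) * 100
= 57.4 / 157.4 * 100
= 36.47%

36.47%


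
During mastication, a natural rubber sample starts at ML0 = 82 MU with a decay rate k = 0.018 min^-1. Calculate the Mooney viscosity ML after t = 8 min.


ML = ML0 * exp(-k * t)
ML = 82 * exp(-0.018 * 8)
ML = 82 * 0.8659
ML = 71.0 MU

71.0 MU


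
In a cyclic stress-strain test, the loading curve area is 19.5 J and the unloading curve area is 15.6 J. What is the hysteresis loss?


Hysteresis loss = loading - unloading
= 19.5 - 15.6
= 3.9 J

3.9 J


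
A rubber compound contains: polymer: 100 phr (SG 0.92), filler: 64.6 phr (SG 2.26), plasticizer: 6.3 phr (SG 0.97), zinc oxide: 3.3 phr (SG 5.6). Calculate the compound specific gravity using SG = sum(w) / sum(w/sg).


Sum of weights = 174.2
Volume contributions:
  polymer: 100/0.92 = 108.6957
  filler: 64.6/2.26 = 28.5841
  plasticizer: 6.3/0.97 = 6.4948
  zinc oxide: 3.3/5.6 = 0.5893
Sum of volumes = 144.3639
SG = 174.2 / 144.3639 = 1.207

SG = 1.207


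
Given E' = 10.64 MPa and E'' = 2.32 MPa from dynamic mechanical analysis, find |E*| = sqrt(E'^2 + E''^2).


|E*| = sqrt(E'^2 + E''^2)
= sqrt(10.64^2 + 2.32^2)
= sqrt(113.2096 + 5.3824)
= 10.89 MPa

10.89 MPa


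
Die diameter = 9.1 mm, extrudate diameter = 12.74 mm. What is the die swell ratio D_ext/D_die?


Die swell ratio = D_extrudate / D_die
= 12.74 / 9.1
= 1.4

Die swell = 1.4


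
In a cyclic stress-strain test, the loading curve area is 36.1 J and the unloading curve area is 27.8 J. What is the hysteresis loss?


Hysteresis loss = loading - unloading
= 36.1 - 27.8
= 8.3 J

8.3 J


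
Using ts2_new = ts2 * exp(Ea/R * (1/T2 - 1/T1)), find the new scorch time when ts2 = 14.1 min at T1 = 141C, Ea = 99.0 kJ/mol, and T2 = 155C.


Convert temperatures: T1 = 141 + 273.15 = 414.15 K, T2 = 155 + 273.15 = 428.15 K
ts2_new = 14.1 * exp(99000 / 8.314 * (1/428.15 - 1/414.15))
1/T2 - 1/T1 = -7.8954e-05
ts2_new = 5.51 min

5.51 min


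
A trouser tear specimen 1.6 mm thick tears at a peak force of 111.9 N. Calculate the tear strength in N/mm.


Tear strength = force / thickness
= 111.9 / 1.6
= 69.94 N/mm

69.94 N/mm


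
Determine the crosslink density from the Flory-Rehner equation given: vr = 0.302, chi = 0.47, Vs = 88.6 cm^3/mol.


ln(1 - vr) = ln(1 - 0.302) = -0.3595
Numerator = -((-0.3595) + 0.302 + 0.47 * 0.302^2) = 0.0147
Denominator = 88.6 * (0.302^(1/3) - 0.302/2) = 46.0647
nu = 0.0147 / 46.0647 = 3.1847e-04 mol/cm^3

3.1847e-04 mol/cm^3


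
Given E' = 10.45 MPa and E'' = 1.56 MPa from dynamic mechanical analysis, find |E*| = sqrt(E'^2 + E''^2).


|E*| = sqrt(E'^2 + E''^2)
= sqrt(10.45^2 + 1.56^2)
= sqrt(109.2025 + 2.4336)
= 10.566 MPa

10.566 MPa


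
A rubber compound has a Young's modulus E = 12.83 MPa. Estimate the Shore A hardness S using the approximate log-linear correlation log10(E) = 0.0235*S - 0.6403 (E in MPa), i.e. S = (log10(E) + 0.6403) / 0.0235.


log10(E) = 0.0235*S - 0.6403  =>  S = (log10(E) + 0.6403) / 0.0235
log10(12.83) = 1.108227
S = (1.108227 + 0.6403) / 0.0235 = 1.748527 / 0.0235
S = 74.4

Shore A = 74.4


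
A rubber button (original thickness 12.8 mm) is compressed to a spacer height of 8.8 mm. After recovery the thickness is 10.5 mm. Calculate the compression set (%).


CS = (t0 - recovered) / (t0 - ts) * 100
= (12.8 - 10.5) / (12.8 - 8.8) * 100
= 2.3 / 4.0 * 100
= 57.5%

57.5%


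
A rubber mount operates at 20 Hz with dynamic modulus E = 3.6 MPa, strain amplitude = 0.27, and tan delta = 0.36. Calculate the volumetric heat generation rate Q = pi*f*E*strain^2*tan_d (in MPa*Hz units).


Q = pi * f * E * strain^2 * tan_d
= pi * 20 * 3.6 * 0.27^2 * 0.36
= pi * 20 * 3.6 * 0.0729 * 0.36
= 5.9363

Q = 5.9363


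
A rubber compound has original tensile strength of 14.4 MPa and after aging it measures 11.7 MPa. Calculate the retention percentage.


Retention = aged / original * 100
= 11.7 / 14.4 * 100
= 81.2%

81.2%


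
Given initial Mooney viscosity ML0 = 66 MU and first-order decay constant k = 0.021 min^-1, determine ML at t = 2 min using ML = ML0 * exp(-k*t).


ML = ML0 * exp(-k * t)
ML = 66 * exp(-0.021 * 2)
ML = 66 * 0.9589
ML = 63.29 MU

63.29 MU


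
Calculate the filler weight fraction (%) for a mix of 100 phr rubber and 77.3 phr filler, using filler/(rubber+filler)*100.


Filler % = filler / (rubber + filler) * 100
= 77.3 / (100 + 77.3) * 100
= 77.3 / 177.3 * 100
= 43.6%

43.6%


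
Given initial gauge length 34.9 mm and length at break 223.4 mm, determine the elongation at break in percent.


Elongation = (Lf - L0) / L0 * 100
= (223.4 - 34.9) / 34.9 * 100
= 188.5 / 34.9 * 100
= 540.1%

540.1%


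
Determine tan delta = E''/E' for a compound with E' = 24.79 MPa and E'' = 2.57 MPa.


tan delta = E'' / E'
= 2.57 / 24.79
= 0.1037

tan delta = 0.1037


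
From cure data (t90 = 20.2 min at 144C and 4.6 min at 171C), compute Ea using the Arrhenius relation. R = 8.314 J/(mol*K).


T1 = 417.15 K, T2 = 444.15 K
1/T1 - 1/T2 = 1.4573e-04
ln(t1/t2) = ln(20.2/4.6) = 1.4796
Ea = 8.314 * 1.4796 / 1.4573e-04 = 84415.1143 J/mol
Ea = 84.42 kJ/mol

84.42 kJ/mol


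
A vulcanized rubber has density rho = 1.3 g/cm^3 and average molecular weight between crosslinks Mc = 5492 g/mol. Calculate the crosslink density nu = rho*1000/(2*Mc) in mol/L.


nu = rho * 1000 / (2 * Mc)
nu = 1.3 * 1000 / (2 * 5492)
nu = 1300.0 / 10984
nu = 0.1184 mol/L

0.1184 mol/L


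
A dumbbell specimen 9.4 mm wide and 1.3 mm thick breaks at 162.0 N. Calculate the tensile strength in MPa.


Area = width * thickness = 9.4 * 1.3 = 12.22 mm^2
TS = force / area = 162.0 / 12.22 = 13.26 MPa

13.26 MPa


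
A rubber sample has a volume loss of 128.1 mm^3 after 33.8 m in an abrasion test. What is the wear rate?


Rate = volume_loss / distance
= 128.1 / 33.8
= 3.79 mm^3/m

3.79 mm^3/m


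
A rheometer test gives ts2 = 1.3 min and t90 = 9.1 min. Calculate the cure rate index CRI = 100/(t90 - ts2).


CRI = 100 / (t90 - ts2)
= 100 / (9.1 - 1.3)
= 100 / 7.8
= 12.82 min^-1

12.82 min^-1


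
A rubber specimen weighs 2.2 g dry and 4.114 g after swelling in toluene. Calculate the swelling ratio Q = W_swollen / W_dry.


Q = W_swollen / W_dry
Q = 4.114 / 2.2
Q = 1.87

Q = 1.87


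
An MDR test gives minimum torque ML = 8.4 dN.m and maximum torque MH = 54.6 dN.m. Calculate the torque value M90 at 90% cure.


M90 = ML + 0.9 * (MH - ML)
M90 = 8.4 + 0.9 * (54.6 - 8.4)
M90 = 8.4 + 0.9 * 46.2
M90 = 49.98 dN.m

49.98 dN.m


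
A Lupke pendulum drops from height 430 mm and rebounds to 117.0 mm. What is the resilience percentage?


Resilience = h_rebound / h_drop * 100
= 117.0 / 430 * 100
= 27.2%

27.2%


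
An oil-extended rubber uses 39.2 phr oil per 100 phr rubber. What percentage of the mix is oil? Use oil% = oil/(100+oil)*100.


Oil % = oil / (100 + oil) * 100
= 39.2 / (100 + 39.2) * 100
= 39.2 / 139.2 * 100
= 28.16%

28.16%


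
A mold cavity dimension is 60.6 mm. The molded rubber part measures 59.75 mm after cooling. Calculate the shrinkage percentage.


Shrinkage = (mold - part) / mold * 100
= (60.6 - 59.75) / 60.6 * 100
= 0.85 / 60.6 * 100
= 1.4%

1.4%


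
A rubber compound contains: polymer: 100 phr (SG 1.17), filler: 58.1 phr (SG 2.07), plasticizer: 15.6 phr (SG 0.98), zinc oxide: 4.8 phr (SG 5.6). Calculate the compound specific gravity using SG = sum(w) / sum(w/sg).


Sum of weights = 178.5
Volume contributions:
  polymer: 100/1.17 = 85.4701
  filler: 58.1/2.07 = 28.0676
  plasticizer: 15.6/0.98 = 15.9184
  zinc oxide: 4.8/5.6 = 0.8571
Sum of volumes = 130.3132
SG = 178.5 / 130.3132 = 1.37

SG = 1.37


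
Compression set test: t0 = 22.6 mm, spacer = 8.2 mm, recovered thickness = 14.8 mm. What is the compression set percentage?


CS = (t0 - recovered) / (t0 - ts) * 100
= (22.6 - 14.8) / (22.6 - 8.2) * 100
= 7.8 / 14.4 * 100
= 54.2%

54.2%


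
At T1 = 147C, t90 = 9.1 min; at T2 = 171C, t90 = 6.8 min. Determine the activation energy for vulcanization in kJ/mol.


T1 = 420.15 K, T2 = 444.15 K
1/T1 - 1/T2 = 1.2861e-04
ln(t1/t2) = ln(9.1/6.8) = 0.2914
Ea = 8.314 * 0.2914 / 1.2861e-04 = 18834.3450 J/mol
Ea = 18.83 kJ/mol

18.83 kJ/mol


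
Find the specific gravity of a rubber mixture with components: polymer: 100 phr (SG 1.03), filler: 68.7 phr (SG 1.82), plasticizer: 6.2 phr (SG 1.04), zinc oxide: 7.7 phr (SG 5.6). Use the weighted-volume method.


Sum of weights = 182.6
Volume contributions:
  polymer: 100/1.03 = 97.0874
  filler: 68.7/1.82 = 37.7473
  plasticizer: 6.2/1.04 = 5.9615
  zinc oxide: 7.7/5.6 = 1.3750
Sum of volumes = 142.1712
SG = 182.6 / 142.1712 = 1.284

SG = 1.284


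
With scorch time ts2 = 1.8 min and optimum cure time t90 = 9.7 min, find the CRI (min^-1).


CRI = 100 / (t90 - ts2)
= 100 / (9.7 - 1.8)
= 100 / 7.9
= 12.66 min^-1

12.66 min^-1


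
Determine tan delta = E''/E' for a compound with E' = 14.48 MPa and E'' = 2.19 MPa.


tan delta = E'' / E'
= 2.19 / 14.48
= 0.1512

tan delta = 0.1512


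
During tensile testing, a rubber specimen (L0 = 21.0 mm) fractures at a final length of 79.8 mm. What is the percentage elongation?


Elongation = (Lf - L0) / L0 * 100
= (79.8 - 21.0) / 21.0 * 100
= 58.8 / 21.0 * 100
= 280.0%

280.0%


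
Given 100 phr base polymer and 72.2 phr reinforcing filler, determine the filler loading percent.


Filler % = filler / (rubber + filler) * 100
= 72.2 / (100 + 72.2) * 100
= 72.2 / 172.2 * 100
= 41.93%

41.93%


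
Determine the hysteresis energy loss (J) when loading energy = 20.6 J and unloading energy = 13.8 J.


Hysteresis loss = loading - unloading
= 20.6 - 13.8
= 6.8 J

6.8 J


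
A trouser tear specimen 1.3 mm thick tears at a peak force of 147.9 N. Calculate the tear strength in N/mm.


Tear strength = force / thickness
= 147.9 / 1.3
= 113.77 N/mm

113.77 N/mm


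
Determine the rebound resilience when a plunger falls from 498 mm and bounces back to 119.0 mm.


Resilience = h_rebound / h_drop * 100
= 119.0 / 498 * 100
= 23.9%

23.9%


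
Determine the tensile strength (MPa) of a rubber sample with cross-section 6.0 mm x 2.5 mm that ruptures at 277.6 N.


Area = width * thickness = 6.0 * 2.5 = 15.0 mm^2
TS = force / area = 277.6 / 15.0 = 18.51 MPa

18.51 MPa


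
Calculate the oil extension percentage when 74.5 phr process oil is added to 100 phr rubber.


Oil % = oil / (100 + oil) * 100
= 74.5 / (100 + 74.5) * 100
= 74.5 / 174.5 * 100
= 42.69%

42.69%


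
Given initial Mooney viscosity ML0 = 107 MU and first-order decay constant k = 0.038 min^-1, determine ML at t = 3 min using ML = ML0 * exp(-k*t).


ML = ML0 * exp(-k * t)
ML = 107 * exp(-0.038 * 3)
ML = 107 * 0.8923
ML = 95.47 MU

95.47 MU


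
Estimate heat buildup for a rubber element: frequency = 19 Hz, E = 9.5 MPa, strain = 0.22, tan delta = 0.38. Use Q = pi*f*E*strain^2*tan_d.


Q = pi * f * E * strain^2 * tan_d
= pi * 19 * 9.5 * 0.22^2 * 0.38
= pi * 19 * 9.5 * 0.0484 * 0.38
= 10.4293

Q = 10.4293


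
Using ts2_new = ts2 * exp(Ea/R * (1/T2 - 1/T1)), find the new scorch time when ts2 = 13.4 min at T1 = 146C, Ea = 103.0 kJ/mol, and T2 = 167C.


Convert temperatures: T1 = 146 + 273.15 = 419.15 K, T2 = 167 + 273.15 = 440.15 K
ts2_new = 13.4 * exp(103000 / 8.314 * (1/440.15 - 1/419.15))
1/T2 - 1/T1 = -1.1383e-04
ts2_new = 3.27 min

3.27 min


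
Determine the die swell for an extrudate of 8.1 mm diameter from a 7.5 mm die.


Die swell ratio = D_extrudate / D_die
= 8.1 / 7.5
= 1.08

Die swell = 1.08


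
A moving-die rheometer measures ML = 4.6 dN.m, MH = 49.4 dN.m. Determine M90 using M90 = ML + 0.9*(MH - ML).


M90 = ML + 0.9 * (MH - ML)
M90 = 4.6 + 0.9 * (49.4 - 4.6)
M90 = 4.6 + 0.9 * 44.8
M90 = 44.92 dN.m

44.92 dN.m


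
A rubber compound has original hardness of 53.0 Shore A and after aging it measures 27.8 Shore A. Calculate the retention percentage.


Retention = aged / original * 100
= 27.8 / 53.0 * 100
= 52.5%

52.5%


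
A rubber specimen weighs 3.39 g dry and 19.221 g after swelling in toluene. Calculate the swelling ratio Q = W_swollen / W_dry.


Q = W_swollen / W_dry
Q = 19.221 / 3.39
Q = 5.67

Q = 5.67


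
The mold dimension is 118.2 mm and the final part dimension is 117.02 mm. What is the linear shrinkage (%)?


Shrinkage = (mold - part) / mold * 100
= (118.2 - 117.02) / 118.2 * 100
= 1.18 / 118.2 * 100
= 1.0%

1.0%


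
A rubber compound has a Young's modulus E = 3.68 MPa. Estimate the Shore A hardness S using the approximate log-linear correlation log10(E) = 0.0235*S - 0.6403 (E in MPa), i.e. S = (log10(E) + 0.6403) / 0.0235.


log10(E) = 0.0235*S - 0.6403  =>  S = (log10(E) + 0.6403) / 0.0235
log10(3.68) = 0.565848
S = (0.565848 + 0.6403) / 0.0235 = 1.206148 / 0.0235
S = 51.3

Shore A = 51.3


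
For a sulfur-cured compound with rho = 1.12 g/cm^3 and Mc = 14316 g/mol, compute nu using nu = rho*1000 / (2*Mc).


nu = rho * 1000 / (2 * Mc)
nu = 1.12 * 1000 / (2 * 14316)
nu = 1120.0 / 28632
nu = 0.0391 mol/L

0.0391 mol/L


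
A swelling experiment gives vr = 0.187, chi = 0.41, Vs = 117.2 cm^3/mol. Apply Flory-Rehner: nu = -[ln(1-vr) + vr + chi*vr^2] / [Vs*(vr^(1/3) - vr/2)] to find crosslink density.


ln(1 - vr) = ln(1 - 0.187) = -0.2070
Numerator = -((-0.2070) + 0.187 + 0.41 * 0.187^2) = 0.0057
Denominator = 117.2 * (0.187^(1/3) - 0.187/2) = 56.0624
nu = 0.0057 / 56.0624 = 1.0144e-04 mol/cm^3

1.0144e-04 mol/cm^3
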